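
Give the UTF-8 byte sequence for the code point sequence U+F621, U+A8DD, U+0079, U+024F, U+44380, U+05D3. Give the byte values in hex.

EF 98 A1 EA A3 9D 79 C9 8F F1 84 8E 80 D7 93

U+F621: 3-byte form → EF 98 A1.
U+A8DD: 3-byte form → EA A3 9D.
U+0079: 1-byte form → 79.
U+024F: 2-byte form → C9 8F.
U+44380: 4-byte form → F1 84 8E 80.
U+05D3: 2-byte form → D7 93.
Concatenated (15 bytes): EF 98 A1 EA A3 9D 79 C9 8F F1 84 8E 80 D7 93.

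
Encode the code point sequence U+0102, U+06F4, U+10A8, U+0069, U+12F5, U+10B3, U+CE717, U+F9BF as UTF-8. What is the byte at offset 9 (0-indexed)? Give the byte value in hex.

U+0102 → 2-byte form C4 82 at offsets 0–1.
U+06F4 → 2-byte form DB B4 at offsets 2–3.
U+10A8 → 3-byte form E1 82 A8 at offsets 4–6.
U+0069 → 1-byte form 69 at offsets 7–7.
U+12F5 → 3-byte form E1 8B B5 at offsets 8–10.
Offset 9 falls in char 5's range; it's byte 2 of E1 8B B5 = 0x8B.

0x8B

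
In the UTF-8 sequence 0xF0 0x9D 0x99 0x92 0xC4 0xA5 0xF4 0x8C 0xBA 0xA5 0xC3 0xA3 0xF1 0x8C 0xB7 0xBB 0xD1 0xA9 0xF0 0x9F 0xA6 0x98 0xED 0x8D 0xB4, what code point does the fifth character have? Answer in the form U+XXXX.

Offset 0: leading byte 0xF0 = 11110000 → 4-byte char #1 = F0 9D 99 92.
Offset 4: leading byte 0xC4 = 11000100 → 2-byte char #2 = C4 A5.
Offset 6: leading byte 0xF4 = 11110100 → 4-byte char #3 = F4 8C BA A5.
Offset 10: leading byte 0xC3 = 11000011 → 2-byte char #4 = C3 A3.
Offset 12: leading byte 0xF1 = 11110001 → 4-byte char #5 = F1 8C B7 BB.
Leading byte 0xF1 = 11110001 matches 11110xxx → 4-byte sequence.
Byte 1: 0xF1 = 11110001, payload 001 (3 bits).
Byte 2: 0x8C = 10001100 (10xxxxxx ✓), payload 001100.
Byte 3: 0xB7 = 10110111 (10xxxxxx ✓), payload 110111.
Byte 4: 0xBB = 10111011 (10xxxxxx ✓), payload 111011.
Concatenate: 001001100110111111011 = 0x4CDFB (21 bits → U+4CDFB).

U+4CDFB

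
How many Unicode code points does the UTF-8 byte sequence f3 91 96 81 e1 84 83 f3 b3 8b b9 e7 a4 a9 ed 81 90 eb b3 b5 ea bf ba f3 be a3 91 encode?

8

Byte at offset 0: 0xF3 = 11110011 → 4-byte char (#1). Advance 4.
Byte at offset 4: 0xE1 = 11100001 → 3-byte char (#2). Advance 3.
Byte at offset 7: 0xF3 = 11110011 → 4-byte char (#3). Advance 4.
Byte at offset 11: 0xE7 = 11100111 → 3-byte char (#4). Advance 3.
Byte at offset 14: 0xED = 11101101 → 3-byte char (#5). Advance 3.
Byte at offset 17: 0xEB = 11101011 → 3-byte char (#6). Advance 3.
Byte at offset 20: 0xEA = 11101010 → 3-byte char (#7). Advance 3.
Byte at offset 23: 0xF3 = 11110011 → 4-byte char (#8). Advance 4.
Reached end at offset 27 after 8 code points.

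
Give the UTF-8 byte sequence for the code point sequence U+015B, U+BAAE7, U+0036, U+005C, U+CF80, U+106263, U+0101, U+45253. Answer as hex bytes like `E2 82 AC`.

U+015B: 2-byte form → C5 9B.
U+BAAE7: 4-byte form → F2 BA AB A7.
U+0036: 1-byte form → 36.
U+005C: 1-byte form → 5C.
U+CF80: 3-byte form → EC BE 80.
U+106263: 4-byte form → F4 86 89 A3.
U+0101: 2-byte form → C4 81.
U+45253: 4-byte form → F1 85 89 93.
Concatenated (21 bytes): C5 9B F2 BA AB A7 36 5C EC BE 80 F4 86 89 A3 C4 81 F1 85 89 93.

C5 9B F2 BA AB A7 36 5C EC BE 80 F4 86 89 A3 C4 81 F1 85 89 93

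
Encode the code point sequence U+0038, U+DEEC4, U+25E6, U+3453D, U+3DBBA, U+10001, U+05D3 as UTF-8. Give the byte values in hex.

38 F3 9E BB 84 E2 97 A6 F0 B4 94 BD F0 BD AE BA F0 90 80 81 D7 93

U+0038: 1-byte form → 38.
U+DEEC4: 4-byte form → F3 9E BB 84.
U+25E6: 3-byte form → E2 97 A6.
U+3453D: 4-byte form → F0 B4 94 BD.
U+3DBBA: 4-byte form → F0 BD AE BA.
U+10001: 4-byte form → F0 90 80 81.
U+05D3: 2-byte form → D7 93.
Concatenated (22 bytes): 38 F3 9E BB 84 E2 97 A6 F0 B4 94 BD F0 BD AE BA F0 90 80 81 D7 93.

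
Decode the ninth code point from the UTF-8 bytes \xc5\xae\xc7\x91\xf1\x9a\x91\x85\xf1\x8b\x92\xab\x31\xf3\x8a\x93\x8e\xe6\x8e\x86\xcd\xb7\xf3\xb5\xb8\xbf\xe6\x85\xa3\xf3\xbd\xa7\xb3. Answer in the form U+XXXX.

U+F5E3F

Offset 0: leading byte 0xC5 = 11000101 → 2-byte char #1 = C5 AE.
Offset 2: leading byte 0xC7 = 11000111 → 2-byte char #2 = C7 91.
Offset 4: leading byte 0xF1 = 11110001 → 4-byte char #3 = F1 9A 91 85.
Offset 8: leading byte 0xF1 = 11110001 → 4-byte char #4 = F1 8B 92 AB.
Offset 12: leading byte 0x31 = 00110001 → 1-byte char #5 = 31.
Offset 13: leading byte 0xF3 = 11110011 → 4-byte char #6 = F3 8A 93 8E.
Offset 17: leading byte 0xE6 = 11100110 → 3-byte char #7 = E6 8E 86.
Offset 20: leading byte 0xCD = 11001101 → 2-byte char #8 = CD B7.
Offset 22: leading byte 0xF3 = 11110011 → 4-byte char #9 = F3 B5 B8 BF.
Leading byte 0xF3 = 11110011 matches 11110xxx → 4-byte sequence.
Byte 1: 0xF3 = 11110011, payload 011 (3 bits).
Byte 2: 0xB5 = 10110101 (10xxxxxx ✓), payload 110101.
Byte 3: 0xB8 = 10111000 (10xxxxxx ✓), payload 111000.
Byte 4: 0xBF = 10111111 (10xxxxxx ✓), payload 111111.
Concatenate: 011110101111000111111 = 0xF5E3F (21 bits → U+F5E3F).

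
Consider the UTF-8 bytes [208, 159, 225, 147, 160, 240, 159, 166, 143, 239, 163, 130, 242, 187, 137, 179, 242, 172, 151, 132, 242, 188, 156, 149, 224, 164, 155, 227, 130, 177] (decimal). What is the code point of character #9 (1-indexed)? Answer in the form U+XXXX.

Offset 0: leading byte 0xD0 = 11010000 → 2-byte char #1 = D0 9F.
Offset 2: leading byte 0xE1 = 11100001 → 3-byte char #2 = E1 93 A0.
Offset 5: leading byte 0xF0 = 11110000 → 4-byte char #3 = F0 9F A6 8F.
Offset 9: leading byte 0xEF = 11101111 → 3-byte char #4 = EF A3 82.
Offset 12: leading byte 0xF2 = 11110010 → 4-byte char #5 = F2 BB 89 B3.
Offset 16: leading byte 0xF2 = 11110010 → 4-byte char #6 = F2 AC 97 84.
Offset 20: leading byte 0xF2 = 11110010 → 4-byte char #7 = F2 BC 9C 95.
Offset 24: leading byte 0xE0 = 11100000 → 3-byte char #8 = E0 A4 9B.
Offset 27: leading byte 0xE3 = 11100011 → 3-byte char #9 = E3 82 B1.
Leading byte 0xE3 = 11100011 matches 1110xxxx → 3-byte sequence.
Byte 1: 0xE3 = 11100011, payload 0011 (4 bits).
Byte 2: 0x82 = 10000010 (10xxxxxx ✓), payload 000010.
Byte 3: 0xB1 = 10110001 (10xxxxxx ✓), payload 110001.
Concatenate: 0011000010110001 = 0x30B1 (16 bits → U+30B1).

U+30B1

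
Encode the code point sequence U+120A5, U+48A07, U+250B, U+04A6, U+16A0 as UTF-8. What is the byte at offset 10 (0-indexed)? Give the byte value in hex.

U+120A5 → 4-byte form F0 92 82 A5 at offsets 0–3.
U+48A07 → 4-byte form F1 88 A8 87 at offsets 4–7.
U+250B → 3-byte form E2 94 8B at offsets 8–10.
Offset 10 falls in char 3's range; it's byte 3 of E2 94 8B = 0x8B.

0x8B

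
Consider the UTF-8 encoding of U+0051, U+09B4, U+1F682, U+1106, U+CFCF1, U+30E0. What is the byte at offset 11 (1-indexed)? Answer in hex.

0x86

1-indexed offset 11 is 0-indexed offset 10.
U+0051 → 1-byte form 51 at offsets 0–0.
U+09B4 → 3-byte form E0 A6 B4 at offsets 1–3.
U+1F682 → 4-byte form F0 9F 9A 82 at offsets 4–7.
U+1106 → 3-byte form E1 84 86 at offsets 8–10.
Offset 10 falls in char 4's range; it's byte 3 of E1 84 86 = 0x86.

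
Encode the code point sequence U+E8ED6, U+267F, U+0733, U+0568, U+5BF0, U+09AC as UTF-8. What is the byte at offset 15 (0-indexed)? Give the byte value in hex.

U+E8ED6 → 4-byte form F3 A8 BB 96 at offsets 0–3.
U+267F → 3-byte form E2 99 BF at offsets 4–6.
U+0733 → 2-byte form DC B3 at offsets 7–8.
U+0568 → 2-byte form D5 A8 at offsets 9–10.
U+5BF0 → 3-byte form E5 AF B0 at offsets 11–13.
U+09AC → 3-byte form E0 A6 AC at offsets 14–16.
Offset 15 falls in char 6's range; it's byte 2 of E0 A6 AC = 0xA6.

0xA6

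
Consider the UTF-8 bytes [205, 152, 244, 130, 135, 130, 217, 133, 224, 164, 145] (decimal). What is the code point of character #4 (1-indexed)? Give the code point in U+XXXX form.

Offset 0: leading byte 0xCD = 11001101 → 2-byte char #1 = CD 98.
Offset 2: leading byte 0xF4 = 11110100 → 4-byte char #2 = F4 82 87 82.
Offset 6: leading byte 0xD9 = 11011001 → 2-byte char #3 = D9 85.
Offset 8: leading byte 0xE0 = 11100000 → 3-byte char #4 = E0 A4 91.
Leading byte 0xE0 = 11100000 matches 1110xxxx → 3-byte sequence.
Byte 1: 0xE0 = 11100000, payload 0000 (4 bits).
Byte 2: 0xA4 = 10100100 (10xxxxxx ✓), payload 100100.
Byte 3: 0x91 = 10010001 (10xxxxxx ✓), payload 010001.
Concatenate: 0000100100010001 = 0x911 (16 bits → U+0911).

U+0911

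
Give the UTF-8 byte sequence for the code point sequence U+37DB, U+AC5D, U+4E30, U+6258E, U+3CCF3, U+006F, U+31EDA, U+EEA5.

U+37DB: 3-byte form → E3 9F 9B.
U+AC5D: 3-byte form → EA B1 9D.
U+4E30: 3-byte form → E4 B8 B0.
U+6258E: 4-byte form → F1 A2 96 8E.
U+3CCF3: 4-byte form → F0 BC B3 B3.
U+006F: 1-byte form → 6F.
U+31EDA: 4-byte form → F0 B1 BB 9A.
U+EEA5: 3-byte form → EE BA A5.
Concatenated (25 bytes): E3 9F 9B EA B1 9D E4 B8 B0 F1 A2 96 8E F0 BC B3 B3 6F F0 B1 BB 9A EE BA A5.

E3 9F 9B EA B1 9D E4 B8 B0 F1 A2 96 8E F0 BC B3 B3 6F F0 B1 BB 9A EE BA A5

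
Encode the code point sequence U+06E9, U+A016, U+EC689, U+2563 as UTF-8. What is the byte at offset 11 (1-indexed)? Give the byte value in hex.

1-indexed offset 11 is 0-indexed offset 10.
U+06E9 → 2-byte form DB A9 at offsets 0–1.
U+A016 → 3-byte form EA 80 96 at offsets 2–4.
U+EC689 → 4-byte form F3 AC 9A 89 at offsets 5–8.
U+2563 → 3-byte form E2 95 A3 at offsets 9–11.
Offset 10 falls in char 4's range; it's byte 2 of E2 95 A3 = 0x95.

0x95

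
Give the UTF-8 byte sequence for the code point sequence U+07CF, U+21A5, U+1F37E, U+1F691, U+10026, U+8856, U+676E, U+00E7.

DF 8F E2 86 A5 F0 9F 8D BE F0 9F 9A 91 F0 90 80 A6 E8 A1 96 E6 9D AE C3 A7

U+07CF: 2-byte form → DF 8F.
U+21A5: 3-byte form → E2 86 A5.
U+1F37E: 4-byte form → F0 9F 8D BE.
U+1F691: 4-byte form → F0 9F 9A 91.
U+10026: 4-byte form → F0 90 80 A6.
U+8856: 3-byte form → E8 A1 96.
U+676E: 3-byte form → E6 9D AE.
U+00E7: 2-byte form → C3 A7.
Concatenated (25 bytes): DF 8F E2 86 A5 F0 9F 8D BE F0 9F 9A 91 F0 90 80 A6 E8 A1 96 E6 9D AE C3 A7.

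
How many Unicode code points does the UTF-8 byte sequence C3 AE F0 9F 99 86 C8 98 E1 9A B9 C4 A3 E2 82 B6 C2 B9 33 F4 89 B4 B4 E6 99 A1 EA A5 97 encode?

Byte at offset 0: 0xC3 = 11000011 → 2-byte char (#1). Advance 2.
Byte at offset 2: 0xF0 = 11110000 → 4-byte char (#2). Advance 4.
Byte at offset 6: 0xC8 = 11001000 → 2-byte char (#3). Advance 2.
Byte at offset 8: 0xE1 = 11100001 → 3-byte char (#4). Advance 3.
Byte at offset 11: 0xC4 = 11000100 → 2-byte char (#5). Advance 2.
Byte at offset 13: 0xE2 = 11100010 → 3-byte char (#6). Advance 3.
Byte at offset 16: 0xC2 = 11000010 → 2-byte char (#7). Advance 2.
Byte at offset 18: 0x33 = 00110011 → 1-byte char (#8). Advance 1.
Byte at offset 19: 0xF4 = 11110100 → 4-byte char (#9). Advance 4.
Byte at offset 23: 0xE6 = 11100110 → 3-byte char (#10). Advance 3.
Byte at offset 26: 0xEA = 11101010 → 3-byte char (#11). Advance 3.
Reached end at offset 29 after 11 code points.

11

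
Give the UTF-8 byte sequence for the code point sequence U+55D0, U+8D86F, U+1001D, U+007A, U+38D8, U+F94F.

U+55D0: 3-byte form → E5 97 90.
U+8D86F: 4-byte form → F2 8D A1 AF.
U+1001D: 4-byte form → F0 90 80 9D.
U+007A: 1-byte form → 7A.
U+38D8: 3-byte form → E3 A3 98.
U+F94F: 3-byte form → EF A5 8F.
Concatenated (18 bytes): E5 97 90 F2 8D A1 AF F0 90 80 9D 7A E3 A3 98 EF A5 8F.

E5 97 90 F2 8D A1 AF F0 90 80 9D 7A E3 A3 98 EF A5 8F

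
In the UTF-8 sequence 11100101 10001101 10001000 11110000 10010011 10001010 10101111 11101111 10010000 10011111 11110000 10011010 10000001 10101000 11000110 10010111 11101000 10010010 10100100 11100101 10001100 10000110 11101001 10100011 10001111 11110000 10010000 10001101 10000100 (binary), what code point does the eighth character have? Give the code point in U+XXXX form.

Offset 0: leading byte 0xE5 = 11100101 → 3-byte char #1 = E5 8D 88.
Offset 3: leading byte 0xF0 = 11110000 → 4-byte char #2 = F0 93 8A AF.
Offset 7: leading byte 0xEF = 11101111 → 3-byte char #3 = EF 90 9F.
Offset 10: leading byte 0xF0 = 11110000 → 4-byte char #4 = F0 9A 81 A8.
Offset 14: leading byte 0xC6 = 11000110 → 2-byte char #5 = C6 97.
Offset 16: leading byte 0xE8 = 11101000 → 3-byte char #6 = E8 92 A4.
Offset 19: leading byte 0xE5 = 11100101 → 3-byte char #7 = E5 8C 86.
Offset 22: leading byte 0xE9 = 11101001 → 3-byte char #8 = E9 A3 8F.
Leading byte 0xE9 = 11101001 matches 1110xxxx → 3-byte sequence.
Byte 1: 0xE9 = 11101001, payload 1001 (4 bits).
Byte 2: 0xA3 = 10100011 (10xxxxxx ✓), payload 100011.
Byte 3: 0x8F = 10001111 (10xxxxxx ✓), payload 001111.
Concatenate: 1001100011001111 = 0x98CF (16 bits → U+98CF).

U+98CF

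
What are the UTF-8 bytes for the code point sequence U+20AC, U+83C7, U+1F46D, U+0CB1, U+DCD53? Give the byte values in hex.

U+20AC: 3-byte form → E2 82 AC.
U+83C7: 3-byte form → E8 8F 87.
U+1F46D: 4-byte form → F0 9F 91 AD.
U+0CB1: 3-byte form → E0 B2 B1.
U+DCD53: 4-byte form → F3 9C B5 93.
Concatenated (17 bytes): E2 82 AC E8 8F 87 F0 9F 91 AD E0 B2 B1 F3 9C B5 93.

E2 82 AC E8 8F 87 F0 9F 91 AD E0 B2 B1 F3 9C B5 93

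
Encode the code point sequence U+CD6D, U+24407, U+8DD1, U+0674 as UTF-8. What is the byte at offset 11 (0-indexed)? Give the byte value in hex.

0xB4

U+CD6D → 3-byte form EC B5 AD at offsets 0–2.
U+24407 → 4-byte form F0 A4 90 87 at offsets 3–6.
U+8DD1 → 3-byte form E8 B7 91 at offsets 7–9.
U+0674 → 2-byte form D9 B4 at offsets 10–11.
Offset 11 falls in char 4's range; it's byte 2 of D9 B4 = 0xB4.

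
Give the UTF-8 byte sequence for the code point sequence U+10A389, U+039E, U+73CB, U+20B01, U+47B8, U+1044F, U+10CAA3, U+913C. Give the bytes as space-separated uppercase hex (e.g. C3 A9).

F4 8A 8E 89 CE 9E E7 8F 8B F0 A0 AC 81 E4 9E B8 F0 90 91 8F F4 8C AA A3 E9 84 BC

U+10A389: 4-byte form → F4 8A 8E 89.
U+039E: 2-byte form → CE 9E.
U+73CB: 3-byte form → E7 8F 8B.
U+20B01: 4-byte form → F0 A0 AC 81.
U+47B8: 3-byte form → E4 9E B8.
U+1044F: 4-byte form → F0 90 91 8F.
U+10CAA3: 4-byte form → F4 8C AA A3.
U+913C: 3-byte form → E9 84 BC.
Concatenated (27 bytes): F4 8A 8E 89 CE 9E E7 8F 8B F0 A0 AC 81 E4 9E B8 F0 90 91 8F F4 8C AA A3 E9 84 BC.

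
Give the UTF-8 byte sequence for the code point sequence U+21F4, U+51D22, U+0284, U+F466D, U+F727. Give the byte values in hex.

U+21F4: 3-byte form → E2 87 B4.
U+51D22: 4-byte form → F1 91 B4 A2.
U+0284: 2-byte form → CA 84.
U+F466D: 4-byte form → F3 B4 99 AD.
U+F727: 3-byte form → EF 9C A7.
Concatenated (16 bytes): E2 87 B4 F1 91 B4 A2 CA 84 F3 B4 99 AD EF 9C A7.

E2 87 B4 F1 91 B4 A2 CA 84 F3 B4 99 AD EF 9C A7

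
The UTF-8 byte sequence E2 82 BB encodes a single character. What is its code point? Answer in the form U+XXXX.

Leading byte 0xE2 = 11100010 matches 1110xxxx → 3-byte sequence.
Byte 1: 0xE2 = 11100010, payload 0010 (4 bits).
Byte 2: 0x82 = 10000010 (10xxxxxx ✓), payload 000010.
Byte 3: 0xBB = 10111011 (10xxxxxx ✓), payload 111011.
Concatenate: 0010000010111011 = 0x20BB (16 bits → U+20BB).

U+20BB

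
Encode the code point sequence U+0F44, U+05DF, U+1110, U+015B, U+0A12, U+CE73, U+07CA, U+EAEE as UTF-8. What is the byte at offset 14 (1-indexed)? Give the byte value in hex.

0xEC

1-indexed offset 14 is 0-indexed offset 13.
U+0F44 → 3-byte form E0 BD 84 at offsets 0–2.
U+05DF → 2-byte form D7 9F at offsets 3–4.
U+1110 → 3-byte form E1 84 90 at offsets 5–7.
U+015B → 2-byte form C5 9B at offsets 8–9.
U+0A12 → 3-byte form E0 A8 92 at offsets 10–12.
U+CE73 → 3-byte form EC B9 B3 at offsets 13–15.
Offset 13 falls in char 6's range; it's byte 1 of EC B9 B3 = 0xEC.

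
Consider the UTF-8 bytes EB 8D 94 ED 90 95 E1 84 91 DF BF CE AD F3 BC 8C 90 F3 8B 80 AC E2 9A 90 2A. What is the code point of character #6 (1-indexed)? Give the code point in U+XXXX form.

Offset 0: leading byte 0xEB = 11101011 → 3-byte char #1 = EB 8D 94.
Offset 3: leading byte 0xED = 11101101 → 3-byte char #2 = ED 90 95.
Offset 6: leading byte 0xE1 = 11100001 → 3-byte char #3 = E1 84 91.
Offset 9: leading byte 0xDF = 11011111 → 2-byte char #4 = DF BF.
Offset 11: leading byte 0xCE = 11001110 → 2-byte char #5 = CE AD.
Offset 13: leading byte 0xF3 = 11110011 → 4-byte char #6 = F3 BC 8C 90.
Leading byte 0xF3 = 11110011 matches 11110xxx → 4-byte sequence.
Byte 1: 0xF3 = 11110011, payload 011 (3 bits).
Byte 2: 0xBC = 10111100 (10xxxxxx ✓), payload 111100.
Byte 3: 0x8C = 10001100 (10xxxxxx ✓), payload 001100.
Byte 4: 0x90 = 10010000 (10xxxxxx ✓), payload 010000.
Concatenate: 011111100001100010000 = 0xFC310 (21 bits → U+FC310).

U+FC310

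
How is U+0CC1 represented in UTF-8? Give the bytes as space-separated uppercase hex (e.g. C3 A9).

E0 B3 81

U+0CC1 = 0xCC1 = 3265 decimal. In range U+0800–U+FFFF → 3-byte form: 1110xxxx 10xxxxxx 10xxxxxx.
Binary (16 bits): 0000110011000001.
Split 4+6+6: 0000 | 110011 | 000001.
Byte 1: 11100000 = 0xE0.
Byte 2: 10110011 = 0xB3.
Byte 3: 10000001 = 0x81.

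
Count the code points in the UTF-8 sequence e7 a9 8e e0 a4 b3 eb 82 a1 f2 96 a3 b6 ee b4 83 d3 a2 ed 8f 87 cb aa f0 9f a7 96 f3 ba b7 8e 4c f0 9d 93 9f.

12

Byte at offset 0: 0xE7 = 11100111 → 3-byte char (#1). Advance 3.
Byte at offset 3: 0xE0 = 11100000 → 3-byte char (#2). Advance 3.
Byte at offset 6: 0xEB = 11101011 → 3-byte char (#3). Advance 3.
Byte at offset 9: 0xF2 = 11110010 → 4-byte char (#4). Advance 4.
Byte at offset 13: 0xEE = 11101110 → 3-byte char (#5). Advance 3.
Byte at offset 16: 0xD3 = 11010011 → 2-byte char (#6). Advance 2.
Byte at offset 18: 0xED = 11101101 → 3-byte char (#7). Advance 3.
Byte at offset 21: 0xCB = 11001011 → 2-byte char (#8). Advance 2.
Byte at offset 23: 0xF0 = 11110000 → 4-byte char (#9). Advance 4.
Byte at offset 27: 0xF3 = 11110011 → 4-byte char (#10). Advance 4.
Byte at offset 31: 0x4C = 01001100 → 1-byte char (#11). Advance 1.
Byte at offset 32: 0xF0 = 11110000 → 4-byte char (#12). Advance 4.
Reached end at offset 36 after 12 code points.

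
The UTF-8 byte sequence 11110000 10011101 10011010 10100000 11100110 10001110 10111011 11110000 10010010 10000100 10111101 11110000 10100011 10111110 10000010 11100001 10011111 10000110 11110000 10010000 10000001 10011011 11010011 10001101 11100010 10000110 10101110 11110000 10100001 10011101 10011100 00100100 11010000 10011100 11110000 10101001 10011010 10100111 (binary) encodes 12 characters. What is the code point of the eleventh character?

Offset 0: leading byte 0xF0 = 11110000 → 4-byte char #1 = F0 9D 9A A0.
Offset 4: leading byte 0xE6 = 11100110 → 3-byte char #2 = E6 8E BB.
Offset 7: leading byte 0xF0 = 11110000 → 4-byte char #3 = F0 92 84 BD.
Offset 11: leading byte 0xF0 = 11110000 → 4-byte char #4 = F0 A3 BE 82.
Offset 15: leading byte 0xE1 = 11100001 → 3-byte char #5 = E1 9F 86.
Offset 18: leading byte 0xF0 = 11110000 → 4-byte char #6 = F0 90 81 9B.
Offset 22: leading byte 0xD3 = 11010011 → 2-byte char #7 = D3 8D.
Offset 24: leading byte 0xE2 = 11100010 → 3-byte char #8 = E2 86 AE.
Offset 27: leading byte 0xF0 = 11110000 → 4-byte char #9 = F0 A1 9D 9C.
Offset 31: leading byte 0x24 = 00100100 → 1-byte char #10 = 24.
Offset 32: leading byte 0xD0 = 11010000 → 2-byte char #11 = D0 9C.
Leading byte 0xD0 = 11010000 matches 110xxxxx → 2-byte sequence.
Byte 1: 0xD0 = 11010000, payload 10000 (5 bits).
Byte 2: 0x9C = 10011100 (10xxxxxx ✓), payload 011100.
Concatenate: 10000011100 = 0x41C (11 bits → U+041C).

U+041C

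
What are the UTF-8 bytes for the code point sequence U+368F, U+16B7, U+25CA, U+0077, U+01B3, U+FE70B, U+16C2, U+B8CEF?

U+368F: 3-byte form → E3 9A 8F.
U+16B7: 3-byte form → E1 9A B7.
U+25CA: 3-byte form → E2 97 8A.
U+0077: 1-byte form → 77.
U+01B3: 2-byte form → C6 B3.
U+FE70B: 4-byte form → F3 BE 9C 8B.
U+16C2: 3-byte form → E1 9B 82.
U+B8CEF: 4-byte form → F2 B8 B3 AF.
Concatenated (23 bytes): E3 9A 8F E1 9A B7 E2 97 8A 77 C6 B3 F3 BE 9C 8B E1 9B 82 F2 B8 B3 AF.

E3 9A 8F E1 9A B7 E2 97 8A 77 C6 B3 F3 BE 9C 8B E1 9B 82 F2 B8 B3 AF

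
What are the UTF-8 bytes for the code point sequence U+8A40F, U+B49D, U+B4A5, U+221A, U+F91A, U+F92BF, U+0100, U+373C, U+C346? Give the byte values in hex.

U+8A40F: 4-byte form → F2 8A 90 8F.
U+B49D: 3-byte form → EB 92 9D.
U+B4A5: 3-byte form → EB 92 A5.
U+221A: 3-byte form → E2 88 9A.
U+F91A: 3-byte form → EF A4 9A.
U+F92BF: 4-byte form → F3 B9 8A BF.
U+0100: 2-byte form → C4 80.
U+373C: 3-byte form → E3 9C BC.
U+C346: 3-byte form → EC 8D 86.
Concatenated (28 bytes): F2 8A 90 8F EB 92 9D EB 92 A5 E2 88 9A EF A4 9A F3 B9 8A BF C4 80 E3 9C BC EC 8D 86.

F2 8A 90 8F EB 92 9D EB 92 A5 E2 88 9A EF A4 9A F3 B9 8A BF C4 80 E3 9C BC EC 8D 86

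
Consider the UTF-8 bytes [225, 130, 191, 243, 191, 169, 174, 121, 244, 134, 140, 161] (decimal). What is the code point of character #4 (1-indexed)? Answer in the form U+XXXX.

U+106321

Offset 0: leading byte 0xE1 = 11100001 → 3-byte char #1 = E1 82 BF.
Offset 3: leading byte 0xF3 = 11110011 → 4-byte char #2 = F3 BF A9 AE.
Offset 7: leading byte 0x79 = 01111001 → 1-byte char #3 = 79.
Offset 8: leading byte 0xF4 = 11110100 → 4-byte char #4 = F4 86 8C A1.
Leading byte 0xF4 = 11110100 matches 11110xxx → 4-byte sequence.
Byte 1: 0xF4 = 11110100, payload 100 (3 bits).
Byte 2: 0x86 = 10000110 (10xxxxxx ✓), payload 000110.
Byte 3: 0x8C = 10001100 (10xxxxxx ✓), payload 001100.
Byte 4: 0xA1 = 10100001 (10xxxxxx ✓), payload 100001.
Concatenate: 100000110001100100001 = 0x106321 (21 bits → U+106321).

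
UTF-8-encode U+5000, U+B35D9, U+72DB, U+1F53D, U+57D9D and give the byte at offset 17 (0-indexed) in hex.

0x9D

U+5000 → 3-byte form E5 80 80 at offsets 0–2.
U+B35D9 → 4-byte form F2 B3 97 99 at offsets 3–6.
U+72DB → 3-byte form E7 8B 9B at offsets 7–9.
U+1F53D → 4-byte form F0 9F 94 BD at offsets 10–13.
U+57D9D → 4-byte form F1 97 B6 9D at offsets 14–17.
Offset 17 falls in char 5's range; it's byte 4 of F1 97 B6 9D = 0x9D.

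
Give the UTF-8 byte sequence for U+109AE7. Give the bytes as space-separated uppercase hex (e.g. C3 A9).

U+109AE7 = 0x109AE7 = 1088231 decimal. In range U+10000–U+10FFFF → 4-byte form: 11110xxx 10xxxxxx 10xxxxxx 10xxxxxx.
Binary (21 bits): 100001001101011100111.
Split 3+6+6+6: 100 | 001001 | 101011 | 100111.
Byte 1: 11110100 = 0xF4.
Byte 2: 10001001 = 0x89.
Byte 3: 10101011 = 0xAB.
Byte 4: 10100111 = 0xA7.

F4 89 AB A7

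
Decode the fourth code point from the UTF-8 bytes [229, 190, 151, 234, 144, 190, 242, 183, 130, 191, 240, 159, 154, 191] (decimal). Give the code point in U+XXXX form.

Offset 0: leading byte 0xE5 = 11100101 → 3-byte char #1 = E5 BE 97.
Offset 3: leading byte 0xEA = 11101010 → 3-byte char #2 = EA 90 BE.
Offset 6: leading byte 0xF2 = 11110010 → 4-byte char #3 = F2 B7 82 BF.
Offset 10: leading byte 0xF0 = 11110000 → 4-byte char #4 = F0 9F 9A BF.
Leading byte 0xF0 = 11110000 matches 11110xxx → 4-byte sequence.
Byte 1: 0xF0 = 11110000, payload 000 (3 bits).
Byte 2: 0x9F = 10011111 (10xxxxxx ✓), payload 011111.
Byte 3: 0x9A = 10011010 (10xxxxxx ✓), payload 011010.
Byte 4: 0xBF = 10111111 (10xxxxxx ✓), payload 111111.
Concatenate: 000011111011010111111 = 0x1F6BF (21 bits → U+1F6BF).

U+1F6BF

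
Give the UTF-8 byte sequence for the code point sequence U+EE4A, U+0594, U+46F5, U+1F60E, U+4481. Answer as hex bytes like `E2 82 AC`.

EE B9 8A D6 94 E4 9B B5 F0 9F 98 8E E4 92 81

U+EE4A: 3-byte form → EE B9 8A.
U+0594: 2-byte form → D6 94.
U+46F5: 3-byte form → E4 9B B5.
U+1F60E: 4-byte form → F0 9F 98 8E.
U+4481: 3-byte form → E4 92 81.
Concatenated (15 bytes): EE B9 8A D6 94 E4 9B B5 F0 9F 98 8E E4 92 81.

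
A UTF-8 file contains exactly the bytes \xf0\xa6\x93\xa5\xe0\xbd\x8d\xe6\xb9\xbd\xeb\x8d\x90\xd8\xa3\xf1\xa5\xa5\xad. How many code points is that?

Byte at offset 0: 0xF0 = 11110000 → 4-byte char (#1). Advance 4.
Byte at offset 4: 0xE0 = 11100000 → 3-byte char (#2). Advance 3.
Byte at offset 7: 0xE6 = 11100110 → 3-byte char (#3). Advance 3.
Byte at offset 10: 0xEB = 11101011 → 3-byte char (#4). Advance 3.
Byte at offset 13: 0xD8 = 11011000 → 2-byte char (#5). Advance 2.
Byte at offset 15: 0xF1 = 11110001 → 4-byte char (#6). Advance 4.
Reached end at offset 19 after 6 code points.

6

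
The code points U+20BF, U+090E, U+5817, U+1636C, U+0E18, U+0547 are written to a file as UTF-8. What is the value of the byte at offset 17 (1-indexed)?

1-indexed offset 17 is 0-indexed offset 16.
U+20BF → 3-byte form E2 82 BF at offsets 0–2.
U+090E → 3-byte form E0 A4 8E at offsets 3–5.
U+5817 → 3-byte form E5 A0 97 at offsets 6–8.
U+1636C → 4-byte form F0 96 8D AC at offsets 9–12.
U+0E18 → 3-byte form E0 B8 98 at offsets 13–15.
U+0547 → 2-byte form D5 87 at offsets 16–17.
Offset 16 falls in char 6's range; it's byte 1 of D5 87 = 0xD5.

0xD5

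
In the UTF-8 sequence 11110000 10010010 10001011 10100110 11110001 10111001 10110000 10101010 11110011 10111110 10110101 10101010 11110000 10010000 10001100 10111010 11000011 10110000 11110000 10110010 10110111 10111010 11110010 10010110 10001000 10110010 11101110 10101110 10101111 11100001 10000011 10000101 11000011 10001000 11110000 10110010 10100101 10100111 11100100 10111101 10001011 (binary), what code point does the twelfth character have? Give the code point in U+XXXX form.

U+4F4B

Offset 0: leading byte 0xF0 = 11110000 → 4-byte char #1 = F0 92 8B A6.
Offset 4: leading byte 0xF1 = 11110001 → 4-byte char #2 = F1 B9 B0 AA.
Offset 8: leading byte 0xF3 = 11110011 → 4-byte char #3 = F3 BE B5 AA.
Offset 12: leading byte 0xF0 = 11110000 → 4-byte char #4 = F0 90 8C BA.
Offset 16: leading byte 0xC3 = 11000011 → 2-byte char #5 = C3 B0.
Offset 18: leading byte 0xF0 = 11110000 → 4-byte char #6 = F0 B2 B7 BA.
Offset 22: leading byte 0xF2 = 11110010 → 4-byte char #7 = F2 96 88 B2.
Offset 26: leading byte 0xEE = 11101110 → 3-byte char #8 = EE AE AF.
Offset 29: leading byte 0xE1 = 11100001 → 3-byte char #9 = E1 83 85.
Offset 32: leading byte 0xC3 = 11000011 → 2-byte char #10 = C3 88.
Offset 34: leading byte 0xF0 = 11110000 → 4-byte char #11 = F0 B2 A5 A7.
Offset 38: leading byte 0xE4 = 11100100 → 3-byte char #12 = E4 BD 8B.
Leading byte 0xE4 = 11100100 matches 1110xxxx → 3-byte sequence.
Byte 1: 0xE4 = 11100100, payload 0100 (4 bits).
Byte 2: 0xBD = 10111101 (10xxxxxx ✓), payload 111101.
Byte 3: 0x8B = 10001011 (10xxxxxx ✓), payload 001011.
Concatenate: 0100111101001011 = 0x4F4B (16 bits → U+4F4B).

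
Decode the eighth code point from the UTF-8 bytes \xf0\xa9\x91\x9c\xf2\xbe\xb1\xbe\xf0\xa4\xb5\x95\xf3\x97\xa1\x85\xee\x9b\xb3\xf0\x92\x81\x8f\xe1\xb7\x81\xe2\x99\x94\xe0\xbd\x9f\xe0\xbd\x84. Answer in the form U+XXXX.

U+2654

Offset 0: leading byte 0xF0 = 11110000 → 4-byte char #1 = F0 A9 91 9C.
Offset 4: leading byte 0xF2 = 11110010 → 4-byte char #2 = F2 BE B1 BE.
Offset 8: leading byte 0xF0 = 11110000 → 4-byte char #3 = F0 A4 B5 95.
Offset 12: leading byte 0xF3 = 11110011 → 4-byte char #4 = F3 97 A1 85.
Offset 16: leading byte 0xEE = 11101110 → 3-byte char #5 = EE 9B B3.
Offset 19: leading byte 0xF0 = 11110000 → 4-byte char #6 = F0 92 81 8F.
Offset 23: leading byte 0xE1 = 11100001 → 3-byte char #7 = E1 B7 81.
Offset 26: leading byte 0xE2 = 11100010 → 3-byte char #8 = E2 99 94.
Leading byte 0xE2 = 11100010 matches 1110xxxx → 3-byte sequence.
Byte 1: 0xE2 = 11100010, payload 0010 (4 bits).
Byte 2: 0x99 = 10011001 (10xxxxxx ✓), payload 011001.
Byte 3: 0x94 = 10010100 (10xxxxxx ✓), payload 010100.
Concatenate: 0010011001010100 = 0x2654 (16 bits → U+2654).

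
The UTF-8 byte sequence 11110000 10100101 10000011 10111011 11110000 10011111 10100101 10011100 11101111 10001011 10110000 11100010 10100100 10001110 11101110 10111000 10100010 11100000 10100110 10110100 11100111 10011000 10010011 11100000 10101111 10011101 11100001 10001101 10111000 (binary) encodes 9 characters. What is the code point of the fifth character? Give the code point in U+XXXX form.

Offset 0: leading byte 0xF0 = 11110000 → 4-byte char #1 = F0 A5 83 BB.
Offset 4: leading byte 0xF0 = 11110000 → 4-byte char #2 = F0 9F A5 9C.
Offset 8: leading byte 0xEF = 11101111 → 3-byte char #3 = EF 8B B0.
Offset 11: leading byte 0xE2 = 11100010 → 3-byte char #4 = E2 A4 8E.
Offset 14: leading byte 0xEE = 11101110 → 3-byte char #5 = EE B8 A2.
Leading byte 0xEE = 11101110 matches 1110xxxx → 3-byte sequence.
Byte 1: 0xEE = 11101110, payload 1110 (4 bits).
Byte 2: 0xB8 = 10111000 (10xxxxxx ✓), payload 111000.
Byte 3: 0xA2 = 10100010 (10xxxxxx ✓), payload 100010.
Concatenate: 1110111000100010 = 0xEE22 (16 bits → U+EE22).

U+EE22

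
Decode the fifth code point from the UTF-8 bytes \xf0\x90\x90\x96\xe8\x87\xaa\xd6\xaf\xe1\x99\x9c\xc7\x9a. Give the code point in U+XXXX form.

U+01DA

Offset 0: leading byte 0xF0 = 11110000 → 4-byte char #1 = F0 90 90 96.
Offset 4: leading byte 0xE8 = 11101000 → 3-byte char #2 = E8 87 AA.
Offset 7: leading byte 0xD6 = 11010110 → 2-byte char #3 = D6 AF.
Offset 9: leading byte 0xE1 = 11100001 → 3-byte char #4 = E1 99 9C.
Offset 12: leading byte 0xC7 = 11000111 → 2-byte char #5 = C7 9A.
Leading byte 0xC7 = 11000111 matches 110xxxxx → 2-byte sequence.
Byte 1: 0xC7 = 11000111, payload 00111 (5 bits).
Byte 2: 0x9A = 10011010 (10xxxxxx ✓), payload 011010.
Concatenate: 00111011010 = 0x1DA (11 bits → U+01DA).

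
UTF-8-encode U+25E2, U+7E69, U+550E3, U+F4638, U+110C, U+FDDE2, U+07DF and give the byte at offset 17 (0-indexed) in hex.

U+25E2 → 3-byte form E2 97 A2 at offsets 0–2.
U+7E69 → 3-byte form E7 B9 A9 at offsets 3–5.
U+550E3 → 4-byte form F1 95 83 A3 at offsets 6–9.
U+F4638 → 4-byte form F3 B4 98 B8 at offsets 10–13.
U+110C → 3-byte form E1 84 8C at offsets 14–16.
U+FDDE2 → 4-byte form F3 BD B7 A2 at offsets 17–20.
Offset 17 falls in char 6's range; it's byte 1 of F3 BD B7 A2 = 0xF3.

0xF3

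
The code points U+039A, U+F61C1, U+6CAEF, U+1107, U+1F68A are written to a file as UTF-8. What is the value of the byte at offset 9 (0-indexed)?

U+039A → 2-byte form CE 9A at offsets 0–1.
U+F61C1 → 4-byte form F3 B6 87 81 at offsets 2–5.
U+6CAEF → 4-byte form F1 AC AB AF at offsets 6–9.
Offset 9 falls in char 3's range; it's byte 4 of F1 AC AB AF = 0xAF.

0xAF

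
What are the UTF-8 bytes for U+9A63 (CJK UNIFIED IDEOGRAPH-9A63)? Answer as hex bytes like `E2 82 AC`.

U+9A63 = 0x9A63 = 39523 decimal. In range U+0800–U+FFFF → 3-byte form: 1110xxxx 10xxxxxx 10xxxxxx.
Binary (16 bits): 1001101001100011.
Split 4+6+6: 1001 | 101001 | 100011.
Byte 1: 11101001 = 0xE9.
Byte 2: 10101001 = 0xA9.
Byte 3: 10100011 = 0xA3.

E9 A9 A3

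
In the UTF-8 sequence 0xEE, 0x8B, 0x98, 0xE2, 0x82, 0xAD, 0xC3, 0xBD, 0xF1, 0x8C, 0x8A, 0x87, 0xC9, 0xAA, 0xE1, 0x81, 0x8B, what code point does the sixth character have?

Offset 0: leading byte 0xEE = 11101110 → 3-byte char #1 = EE 8B 98.
Offset 3: leading byte 0xE2 = 11100010 → 3-byte char #2 = E2 82 AD.
Offset 6: leading byte 0xC3 = 11000011 → 2-byte char #3 = C3 BD.
Offset 8: leading byte 0xF1 = 11110001 → 4-byte char #4 = F1 8C 8A 87.
Offset 12: leading byte 0xC9 = 11001001 → 2-byte char #5 = C9 AA.
Offset 14: leading byte 0xE1 = 11100001 → 3-byte char #6 = E1 81 8B.
Leading byte 0xE1 = 11100001 matches 1110xxxx → 3-byte sequence.
Byte 1: 0xE1 = 11100001, payload 0001 (4 bits).
Byte 2: 0x81 = 10000001 (10xxxxxx ✓), payload 000001.
Byte 3: 0x8B = 10001011 (10xxxxxx ✓), payload 001011.
Concatenate: 0001000001001011 = 0x104B (16 bits → U+104B).

U+104B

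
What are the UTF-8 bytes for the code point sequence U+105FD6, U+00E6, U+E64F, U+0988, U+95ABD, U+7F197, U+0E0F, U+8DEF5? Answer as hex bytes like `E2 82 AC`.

F4 85 BF 96 C3 A6 EE 99 8F E0 A6 88 F2 95 AA BD F1 BF 86 97 E0 B8 8F F2 8D BB B5

U+105FD6: 4-byte form → F4 85 BF 96.
U+00E6: 2-byte form → C3 A6.
U+E64F: 3-byte form → EE 99 8F.
U+0988: 3-byte form → E0 A6 88.
U+95ABD: 4-byte form → F2 95 AA BD.
U+7F197: 4-byte form → F1 BF 86 97.
U+0E0F: 3-byte form → E0 B8 8F.
U+8DEF5: 4-byte form → F2 8D BB B5.
Concatenated (27 bytes): F4 85 BF 96 C3 A6 EE 99 8F E0 A6 88 F2 95 AA BD F1 BF 86 97 E0 B8 8F F2 8D BB B5.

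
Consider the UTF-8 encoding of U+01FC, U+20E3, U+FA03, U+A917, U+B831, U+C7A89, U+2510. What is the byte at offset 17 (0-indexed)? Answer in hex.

0x89

U+01FC → 2-byte form C7 BC at offsets 0–1.
U+20E3 → 3-byte form E2 83 A3 at offsets 2–4.
U+FA03 → 3-byte form EF A8 83 at offsets 5–7.
U+A917 → 3-byte form EA A4 97 at offsets 8–10.
U+B831 → 3-byte form EB A0 B1 at offsets 11–13.
U+C7A89 → 4-byte form F3 87 AA 89 at offsets 14–17.
Offset 17 falls in char 6's range; it's byte 4 of F3 87 AA 89 = 0x89.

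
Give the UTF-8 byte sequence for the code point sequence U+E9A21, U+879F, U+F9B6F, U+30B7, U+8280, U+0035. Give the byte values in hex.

F3 A9 A8 A1 E8 9E 9F F3 B9 AD AF E3 82 B7 E8 8A 80 35

U+E9A21: 4-byte form → F3 A9 A8 A1.
U+879F: 3-byte form → E8 9E 9F.
U+F9B6F: 4-byte form → F3 B9 AD AF.
U+30B7: 3-byte form → E3 82 B7.
U+8280: 3-byte form → E8 8A 80.
U+0035: 1-byte form → 35.
Concatenated (18 bytes): F3 A9 A8 A1 E8 9E 9F F3 B9 AD AF E3 82 B7 E8 8A 80 35.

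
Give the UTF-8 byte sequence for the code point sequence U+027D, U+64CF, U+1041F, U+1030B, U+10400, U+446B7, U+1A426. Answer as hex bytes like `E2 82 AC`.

U+027D: 2-byte form → C9 BD.
U+64CF: 3-byte form → E6 93 8F.
U+1041F: 4-byte form → F0 90 90 9F.
U+1030B: 4-byte form → F0 90 8C 8B.
U+10400: 4-byte form → F0 90 90 80.
U+446B7: 4-byte form → F1 84 9A B7.
U+1A426: 4-byte form → F0 9A 90 A6.
Concatenated (25 bytes): C9 BD E6 93 8F F0 90 90 9F F0 90 8C 8B F0 90 90 80 F1 84 9A B7 F0 9A 90 A6.

C9 BD E6 93 8F F0 90 90 9F F0 90 8C 8B F0 90 90 80 F1 84 9A B7 F0 9A 90 A6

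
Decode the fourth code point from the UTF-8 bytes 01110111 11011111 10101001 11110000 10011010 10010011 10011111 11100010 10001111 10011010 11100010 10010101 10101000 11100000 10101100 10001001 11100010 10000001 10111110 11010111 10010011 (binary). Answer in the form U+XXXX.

U+23DA

Offset 0: leading byte 0x77 = 01110111 → 1-byte char #1 = 77.
Offset 1: leading byte 0xDF = 11011111 → 2-byte char #2 = DF A9.
Offset 3: leading byte 0xF0 = 11110000 → 4-byte char #3 = F0 9A 93 9F.
Offset 7: leading byte 0xE2 = 11100010 → 3-byte char #4 = E2 8F 9A.
Leading byte 0xE2 = 11100010 matches 1110xxxx → 3-byte sequence.
Byte 1: 0xE2 = 11100010, payload 0010 (4 bits).
Byte 2: 0x8F = 10001111 (10xxxxxx ✓), payload 001111.
Byte 3: 0x9A = 10011010 (10xxxxxx ✓), payload 011010.
Concatenate: 0010001111011010 = 0x23DA (16 bits → U+23DA).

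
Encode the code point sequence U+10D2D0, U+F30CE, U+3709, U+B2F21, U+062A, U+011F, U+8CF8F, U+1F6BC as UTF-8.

U+10D2D0: 4-byte form → F4 8D 8B 90.
U+F30CE: 4-byte form → F3 B3 83 8E.
U+3709: 3-byte form → E3 9C 89.
U+B2F21: 4-byte form → F2 B2 BC A1.
U+062A: 2-byte form → D8 AA.
U+011F: 2-byte form → C4 9F.
U+8CF8F: 4-byte form → F2 8C BE 8F.
U+1F6BC: 4-byte form → F0 9F 9A BC.
Concatenated (27 bytes): F4 8D 8B 90 F3 B3 83 8E E3 9C 89 F2 B2 BC A1 D8 AA C4 9F F2 8C BE 8F F0 9F 9A BC.

F4 8D 8B 90 F3 B3 83 8E E3 9C 89 F2 B2 BC A1 D8 AA C4 9F F2 8C BE 8F F0 9F 9A BC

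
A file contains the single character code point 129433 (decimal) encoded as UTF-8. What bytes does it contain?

U+1F999 = 0x1F999 = 129433 decimal. In range U+10000–U+10FFFF → 4-byte form: 11110xxx 10xxxxxx 10xxxxxx 10xxxxxx.
Binary (21 bits): 000011111100110011001.
Split 3+6+6+6: 000 | 011111 | 100110 | 011001.
Byte 1: 11110000 = 0xF0.
Byte 2: 10011111 = 0x9F.
Byte 3: 10100110 = 0xA6.
Byte 4: 10011001 = 0x99.

F0 9F A6 99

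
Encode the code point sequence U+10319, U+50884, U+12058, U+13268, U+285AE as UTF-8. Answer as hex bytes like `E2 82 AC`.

U+10319: 4-byte form → F0 90 8C 99.
U+50884: 4-byte form → F1 90 A2 84.
U+12058: 4-byte form → F0 92 81 98.
U+13268: 4-byte form → F0 93 89 A8.
U+285AE: 4-byte form → F0 A8 96 AE.
Concatenated (20 bytes): F0 90 8C 99 F1 90 A2 84 F0 92 81 98 F0 93 89 A8 F0 A8 96 AE.

F0 90 8C 99 F1 90 A2 84 F0 92 81 98 F0 93 89 A8 F0 A8 96 AE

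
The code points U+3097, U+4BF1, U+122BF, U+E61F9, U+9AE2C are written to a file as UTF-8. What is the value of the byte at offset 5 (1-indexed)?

1-indexed offset 5 is 0-indexed offset 4.
U+3097 → 3-byte form E3 82 97 at offsets 0–2.
U+4BF1 → 3-byte form E4 AF B1 at offsets 3–5.
Offset 4 falls in char 2's range; it's byte 2 of E4 AF B1 = 0xAF.

0xAF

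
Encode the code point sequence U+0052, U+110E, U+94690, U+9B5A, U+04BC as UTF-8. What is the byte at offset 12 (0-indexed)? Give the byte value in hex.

0xBC

U+0052 → 1-byte form 52 at offsets 0–0.
U+110E → 3-byte form E1 84 8E at offsets 1–3.
U+94690 → 4-byte form F2 94 9A 90 at offsets 4–7.
U+9B5A → 3-byte form E9 AD 9A at offsets 8–10.
U+04BC → 2-byte form D2 BC at offsets 11–12.
Offset 12 falls in char 5's range; it's byte 2 of D2 BC = 0xBC.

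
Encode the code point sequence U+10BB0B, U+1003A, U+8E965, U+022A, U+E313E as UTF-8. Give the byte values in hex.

F4 8B AC 8B F0 90 80 BA F2 8E A5 A5 C8 AA F3 A3 84 BE

U+10BB0B: 4-byte form → F4 8B AC 8B.
U+1003A: 4-byte form → F0 90 80 BA.
U+8E965: 4-byte form → F2 8E A5 A5.
U+022A: 2-byte form → C8 AA.
U+E313E: 4-byte form → F3 A3 84 BE.
Concatenated (18 bytes): F4 8B AC 8B F0 90 80 BA F2 8E A5 A5 C8 AA F3 A3 84 BE.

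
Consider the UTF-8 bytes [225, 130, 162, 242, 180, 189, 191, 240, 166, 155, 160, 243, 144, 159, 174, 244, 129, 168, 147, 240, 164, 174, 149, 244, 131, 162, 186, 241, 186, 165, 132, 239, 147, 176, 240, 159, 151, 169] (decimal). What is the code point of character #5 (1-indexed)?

U+101A13

Offset 0: leading byte 0xE1 = 11100001 → 3-byte char #1 = E1 82 A2.
Offset 3: leading byte 0xF2 = 11110010 → 4-byte char #2 = F2 B4 BD BF.
Offset 7: leading byte 0xF0 = 11110000 → 4-byte char #3 = F0 A6 9B A0.
Offset 11: leading byte 0xF3 = 11110011 → 4-byte char #4 = F3 90 9F AE.
Offset 15: leading byte 0xF4 = 11110100 → 4-byte char #5 = F4 81 A8 93.
Leading byte 0xF4 = 11110100 matches 11110xxx → 4-byte sequence.
Byte 1: 0xF4 = 11110100, payload 100 (3 bits).
Byte 2: 0x81 = 10000001 (10xxxxxx ✓), payload 000001.
Byte 3: 0xA8 = 10101000 (10xxxxxx ✓), payload 101000.
Byte 4: 0x93 = 10010011 (10xxxxxx ✓), payload 010011.
Concatenate: 100000001101000010011 = 0x101A13 (21 bits → U+101A13).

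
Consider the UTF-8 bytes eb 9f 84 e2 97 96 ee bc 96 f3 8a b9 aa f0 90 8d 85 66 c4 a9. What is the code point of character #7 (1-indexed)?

U+0129

Offset 0: leading byte 0xEB = 11101011 → 3-byte char #1 = EB 9F 84.
Offset 3: leading byte 0xE2 = 11100010 → 3-byte char #2 = E2 97 96.
Offset 6: leading byte 0xEE = 11101110 → 3-byte char #3 = EE BC 96.
Offset 9: leading byte 0xF3 = 11110011 → 4-byte char #4 = F3 8A B9 AA.
Offset 13: leading byte 0xF0 = 11110000 → 4-byte char #5 = F0 90 8D 85.
Offset 17: leading byte 0x66 = 01100110 → 1-byte char #6 = 66.
Offset 18: leading byte 0xC4 = 11000100 → 2-byte char #7 = C4 A9.
Leading byte 0xC4 = 11000100 matches 110xxxxx → 2-byte sequence.
Byte 1: 0xC4 = 11000100, payload 00100 (5 bits).
Byte 2: 0xA9 = 10101001 (10xxxxxx ✓), payload 101001.
Concatenate: 00100101001 = 0x129 (11 bits → U+0129).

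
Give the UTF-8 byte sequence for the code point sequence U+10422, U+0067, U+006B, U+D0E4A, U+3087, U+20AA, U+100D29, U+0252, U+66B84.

F0 90 90 A2 67 6B F3 90 B9 8A E3 82 87 E2 82 AA F4 80 B4 A9 C9 92 F1 A6 AE 84

U+10422: 4-byte form → F0 90 90 A2.
U+0067: 1-byte form → 67.
U+006B: 1-byte form → 6B.
U+D0E4A: 4-byte form → F3 90 B9 8A.
U+3087: 3-byte form → E3 82 87.
U+20AA: 3-byte form → E2 82 AA.
U+100D29: 4-byte form → F4 80 B4 A9.
U+0252: 2-byte form → C9 92.
U+66B84: 4-byte form → F1 A6 AE 84.
Concatenated (26 bytes): F0 90 90 A2 67 6B F3 90 B9 8A E3 82 87 E2 82 AA F4 80 B4 A9 C9 92 F1 A6 AE 84.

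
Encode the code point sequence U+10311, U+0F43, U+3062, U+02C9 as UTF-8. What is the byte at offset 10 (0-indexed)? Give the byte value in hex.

0xCB

U+10311 → 4-byte form F0 90 8C 91 at offsets 0–3.
U+0F43 → 3-byte form E0 BD 83 at offsets 4–6.
U+3062 → 3-byte form E3 81 A2 at offsets 7–9.
U+02C9 → 2-byte form CB 89 at offsets 10–11.
Offset 10 falls in char 4's range; it's byte 1 of CB 89 = 0xCB.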